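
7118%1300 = 618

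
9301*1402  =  13040002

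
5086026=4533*1122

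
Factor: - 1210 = -2^1*5^1 * 11^2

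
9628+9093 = 18721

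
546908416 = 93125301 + 453783115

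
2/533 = 2/533 = 0.00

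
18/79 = 18/79 = 0.23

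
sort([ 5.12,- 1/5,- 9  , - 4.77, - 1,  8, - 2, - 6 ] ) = [ - 9,-6,-4.77,-2, - 1, - 1/5, 5.12,8]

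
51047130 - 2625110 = 48422020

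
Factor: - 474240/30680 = - 912/59 = -2^4 * 3^1*19^1*59^( -1) 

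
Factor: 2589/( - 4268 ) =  - 2^( - 2 )*3^1*11^( - 1 )*97^(-1 )*863^1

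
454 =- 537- - 991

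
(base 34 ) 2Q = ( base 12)7A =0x5E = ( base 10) 94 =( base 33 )2s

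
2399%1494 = 905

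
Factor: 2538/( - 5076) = - 1/2 = - 2^( - 1 ) 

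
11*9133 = 100463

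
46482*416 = 19336512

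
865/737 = 865/737 =1.17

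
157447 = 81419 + 76028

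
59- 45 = 14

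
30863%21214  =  9649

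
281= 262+19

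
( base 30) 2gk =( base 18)71e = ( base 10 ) 2300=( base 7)6464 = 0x8fc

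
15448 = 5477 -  - 9971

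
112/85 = 112/85 = 1.32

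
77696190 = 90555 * 858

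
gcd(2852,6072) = 92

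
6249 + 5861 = 12110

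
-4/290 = - 1 + 143/145 = - 0.01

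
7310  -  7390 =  - 80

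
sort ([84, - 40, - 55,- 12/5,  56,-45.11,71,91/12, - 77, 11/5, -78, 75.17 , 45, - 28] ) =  [ - 78, -77,- 55,  -  45.11, - 40, - 28,-12/5, 11/5 , 91/12, 45,56,  71  ,  75.17, 84] 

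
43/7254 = 43/7254 = 0.01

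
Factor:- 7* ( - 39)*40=10920 = 2^3*3^1*5^1*7^1*13^1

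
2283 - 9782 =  - 7499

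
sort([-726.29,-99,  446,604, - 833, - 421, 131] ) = [ -833, - 726.29, - 421, - 99, 131,446, 604 ] 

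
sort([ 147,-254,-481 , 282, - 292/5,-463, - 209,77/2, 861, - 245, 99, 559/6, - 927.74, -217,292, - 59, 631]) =[ -927.74, - 481,-463,-254, - 245,-217, - 209,-59,-292/5,77/2, 559/6, 99 , 147, 282 , 292, 631, 861 ]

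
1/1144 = 1/1144 = 0.00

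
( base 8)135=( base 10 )93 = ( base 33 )2r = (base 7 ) 162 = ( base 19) 4H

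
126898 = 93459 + 33439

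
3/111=1/37 = 0.03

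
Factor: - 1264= - 2^4*79^1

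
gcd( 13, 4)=1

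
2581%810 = 151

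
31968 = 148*216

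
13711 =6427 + 7284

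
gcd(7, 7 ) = 7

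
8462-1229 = 7233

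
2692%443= 34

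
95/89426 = 95/89426 = 0.00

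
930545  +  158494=1089039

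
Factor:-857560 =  - 2^3 *5^1 * 11^1 * 1949^1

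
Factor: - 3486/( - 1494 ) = 3^( - 1)*7^1=7/3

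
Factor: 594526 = 2^1*297263^1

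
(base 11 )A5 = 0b1110011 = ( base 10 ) 115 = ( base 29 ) 3S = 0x73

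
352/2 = 176 = 176.00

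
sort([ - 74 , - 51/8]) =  [  -  74, - 51/8]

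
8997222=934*9633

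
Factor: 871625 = 5^3 * 19^1*367^1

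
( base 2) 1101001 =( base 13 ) 81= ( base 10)105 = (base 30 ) 3F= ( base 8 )151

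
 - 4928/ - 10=492 + 4/5 = 492.80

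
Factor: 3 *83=249 = 3^1*83^1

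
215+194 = 409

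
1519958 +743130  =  2263088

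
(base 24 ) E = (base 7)20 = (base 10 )14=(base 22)E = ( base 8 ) 16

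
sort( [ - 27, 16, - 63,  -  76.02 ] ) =[  -  76.02, - 63,-27, 16]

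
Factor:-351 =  - 3^3*13^1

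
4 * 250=1000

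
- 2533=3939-6472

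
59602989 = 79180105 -19577116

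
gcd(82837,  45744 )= 1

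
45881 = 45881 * 1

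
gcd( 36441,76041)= 9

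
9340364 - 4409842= 4930522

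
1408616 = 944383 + 464233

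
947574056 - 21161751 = 926412305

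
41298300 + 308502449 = 349800749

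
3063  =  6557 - 3494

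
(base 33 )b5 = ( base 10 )368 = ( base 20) i8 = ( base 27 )dh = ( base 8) 560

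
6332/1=6332=6332.00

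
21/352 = 21/352 = 0.06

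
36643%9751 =7390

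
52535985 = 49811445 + 2724540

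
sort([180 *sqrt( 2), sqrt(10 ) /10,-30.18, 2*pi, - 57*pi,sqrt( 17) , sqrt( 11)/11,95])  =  [ - 57*pi, - 30.18,sqrt( 11) /11, sqrt( 10) /10,sqrt( 17 ), 2*pi  ,  95,180*sqrt ( 2) ]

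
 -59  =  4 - 63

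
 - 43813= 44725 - 88538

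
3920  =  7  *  560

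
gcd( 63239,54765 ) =1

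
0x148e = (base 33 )4RF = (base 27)75O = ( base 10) 5262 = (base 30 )5pc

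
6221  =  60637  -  54416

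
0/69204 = 0 = 0.00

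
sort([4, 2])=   [2, 4]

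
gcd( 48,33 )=3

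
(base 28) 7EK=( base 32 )5oc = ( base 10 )5900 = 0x170C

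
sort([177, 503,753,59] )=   [ 59  ,  177,  503, 753 ] 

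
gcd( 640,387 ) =1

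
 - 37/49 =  - 37/49 = - 0.76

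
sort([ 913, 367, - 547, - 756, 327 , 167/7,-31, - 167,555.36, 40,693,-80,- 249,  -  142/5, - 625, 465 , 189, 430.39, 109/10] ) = [ - 756,  -  625, - 547, - 249 ,- 167, - 80 , - 31,- 142/5, 109/10, 167/7,40, 189, 327,367, 430.39, 465, 555.36, 693, 913 ] 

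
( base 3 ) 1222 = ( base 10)53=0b110101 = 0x35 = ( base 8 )65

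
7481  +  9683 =17164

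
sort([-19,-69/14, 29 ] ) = [ - 19,- 69/14,  29]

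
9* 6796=61164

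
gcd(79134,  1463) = 11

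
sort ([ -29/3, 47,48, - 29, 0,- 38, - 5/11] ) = [- 38, - 29, - 29/3, - 5/11,  0, 47, 48]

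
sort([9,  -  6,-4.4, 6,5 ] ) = [-6,-4.4, 5, 6,  9 ]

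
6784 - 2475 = 4309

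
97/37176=97/37176 = 0.00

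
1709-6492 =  -4783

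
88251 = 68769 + 19482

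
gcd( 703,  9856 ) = 1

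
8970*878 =7875660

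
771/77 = 10+ 1/77=10.01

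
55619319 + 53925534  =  109544853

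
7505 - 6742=763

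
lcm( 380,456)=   2280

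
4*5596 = 22384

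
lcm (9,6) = 18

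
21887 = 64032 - 42145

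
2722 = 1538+1184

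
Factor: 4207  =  7^1*601^1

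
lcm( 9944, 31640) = 348040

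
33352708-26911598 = 6441110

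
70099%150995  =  70099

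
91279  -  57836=33443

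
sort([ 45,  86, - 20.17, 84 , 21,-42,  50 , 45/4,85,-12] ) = [ -42, - 20.17 , - 12 , 45/4,21, 45,50,84, 85,86]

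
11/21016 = 11/21016 = 0.00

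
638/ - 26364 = - 1 + 12863/13182 = - 0.02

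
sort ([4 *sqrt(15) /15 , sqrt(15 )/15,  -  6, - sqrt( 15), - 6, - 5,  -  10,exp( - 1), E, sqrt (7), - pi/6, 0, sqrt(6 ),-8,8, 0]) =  [ - 10,  -  8, - 6, - 6, - 5, - sqrt(15), - pi/6,0, 0 , sqrt(15)/15,exp( - 1 ), 4 * sqrt(15 ) /15, sqrt (6), sqrt(7 )  ,  E,8]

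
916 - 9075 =-8159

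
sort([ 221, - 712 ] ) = [ - 712,221] 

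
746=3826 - 3080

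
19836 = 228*87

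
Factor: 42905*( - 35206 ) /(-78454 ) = 755256715/39227 = 5^1*29^1*607^1*8581^1*39227^ ( - 1)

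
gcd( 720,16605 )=45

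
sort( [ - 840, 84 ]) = [ - 840, 84 ] 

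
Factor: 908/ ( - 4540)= - 5^( - 1 ) = -  1/5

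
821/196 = 4 + 37/196 = 4.19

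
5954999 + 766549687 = 772504686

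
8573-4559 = 4014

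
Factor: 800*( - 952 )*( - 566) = 431065600   =  2^9 * 5^2  *7^1 * 17^1 * 283^1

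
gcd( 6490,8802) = 2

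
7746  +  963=8709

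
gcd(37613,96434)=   1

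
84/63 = 4/3 = 1.33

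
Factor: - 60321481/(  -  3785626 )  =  2^ ( - 1)*11^1*13^( - 1)*145601^(-1) * 5483771^1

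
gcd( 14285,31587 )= 1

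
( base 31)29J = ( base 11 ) 1739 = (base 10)2220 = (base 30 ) 2e0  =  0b100010101100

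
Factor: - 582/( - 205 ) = 2^1 * 3^1*5^( - 1) * 41^( - 1 )* 97^1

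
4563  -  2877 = 1686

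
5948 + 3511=9459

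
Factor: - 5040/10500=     -  2^2*3^1* 5^( - 2 ) = - 12/25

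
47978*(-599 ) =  - 28738822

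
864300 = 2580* 335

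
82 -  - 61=143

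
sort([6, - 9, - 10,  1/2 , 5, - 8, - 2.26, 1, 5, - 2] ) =[ - 10,-9 , - 8,-2.26, - 2, 1/2,1, 5,  5, 6 ]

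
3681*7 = 25767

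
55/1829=55/1829 = 0.03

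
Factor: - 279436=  - 2^2*69859^1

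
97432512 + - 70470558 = 26961954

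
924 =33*28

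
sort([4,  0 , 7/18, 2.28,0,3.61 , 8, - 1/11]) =[ - 1/11, 0, 0 , 7/18, 2.28,3.61, 4 , 8] 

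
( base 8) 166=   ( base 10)118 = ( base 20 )5i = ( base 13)91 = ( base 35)3d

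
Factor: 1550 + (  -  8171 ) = - 6621 = -3^1 * 2207^1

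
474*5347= 2534478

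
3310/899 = 3 + 613/899 =3.68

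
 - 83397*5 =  - 416985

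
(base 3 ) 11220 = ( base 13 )A2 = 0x84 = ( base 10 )132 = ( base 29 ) 4G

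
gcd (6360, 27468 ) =12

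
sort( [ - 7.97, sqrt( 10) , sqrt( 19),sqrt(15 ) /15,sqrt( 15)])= [ - 7.97, sqrt( 15)/15 , sqrt( 10 ),sqrt( 15 ), sqrt ( 19 )]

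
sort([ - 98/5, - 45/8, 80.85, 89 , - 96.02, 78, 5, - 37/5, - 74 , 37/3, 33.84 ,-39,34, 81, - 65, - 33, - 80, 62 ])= [ - 96.02, - 80, - 74, - 65, - 39, - 33, - 98/5, - 37/5, - 45/8, 5,37/3 , 33.84,34,  62,78,80.85, 81,89] 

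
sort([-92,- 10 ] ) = [-92, - 10]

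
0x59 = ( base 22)41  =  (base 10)89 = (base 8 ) 131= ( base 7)155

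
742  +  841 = 1583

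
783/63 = 12 + 3/7= 12.43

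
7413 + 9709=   17122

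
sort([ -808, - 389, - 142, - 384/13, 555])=[-808, - 389, -142, - 384/13, 555]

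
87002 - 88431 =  - 1429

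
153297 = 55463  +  97834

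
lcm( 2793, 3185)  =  181545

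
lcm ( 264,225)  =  19800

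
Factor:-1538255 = - 5^1  *  307651^1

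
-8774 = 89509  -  98283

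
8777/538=16 + 169/538  =  16.31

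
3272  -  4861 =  - 1589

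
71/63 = 1 +8/63  =  1.13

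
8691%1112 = 907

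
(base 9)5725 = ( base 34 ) 3MJ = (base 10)4235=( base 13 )1c0a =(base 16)108B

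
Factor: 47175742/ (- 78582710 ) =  - 23587871/39291355 = - 5^( - 1)*331^(  -  1)*23741^( - 1)*23587871^1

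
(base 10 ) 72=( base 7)132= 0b1001000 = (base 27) 2I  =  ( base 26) 2k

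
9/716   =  9/716 = 0.01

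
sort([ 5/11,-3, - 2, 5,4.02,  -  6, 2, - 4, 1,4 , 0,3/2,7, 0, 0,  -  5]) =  [  -  6, - 5, - 4, - 3, - 2,  0, 0,0,5/11, 1,3/2,2,4, 4.02, 5,7]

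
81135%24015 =9090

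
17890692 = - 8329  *(-2148)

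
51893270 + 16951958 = 68845228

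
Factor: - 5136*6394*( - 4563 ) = 2^5 * 3^4*13^2* 23^1*107^1 * 139^1 = 149847021792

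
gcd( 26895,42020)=55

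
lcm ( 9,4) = 36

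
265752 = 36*7382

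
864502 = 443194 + 421308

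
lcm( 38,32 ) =608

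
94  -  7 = 87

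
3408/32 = 213/2  =  106.50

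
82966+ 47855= 130821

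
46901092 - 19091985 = 27809107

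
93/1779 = 31/593 = 0.05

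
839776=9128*92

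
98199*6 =589194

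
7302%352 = 262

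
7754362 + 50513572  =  58267934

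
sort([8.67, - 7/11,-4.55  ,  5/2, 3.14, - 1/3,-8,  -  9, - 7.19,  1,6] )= [ - 9, - 8,  -  7.19, - 4.55,  -  7/11,-1/3,  1, 5/2,3.14,6, 8.67 ] 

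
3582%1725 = 132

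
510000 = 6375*80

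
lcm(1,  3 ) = 3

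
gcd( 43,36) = 1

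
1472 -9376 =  - 7904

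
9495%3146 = 57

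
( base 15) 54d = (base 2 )10010101110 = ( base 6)5314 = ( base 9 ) 1571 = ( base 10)1198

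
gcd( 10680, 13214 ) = 2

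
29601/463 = 63  +  432/463  =  63.93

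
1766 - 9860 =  -8094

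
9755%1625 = 5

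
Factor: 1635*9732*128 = 2036712960 = 2^9*3^2*5^1*109^1*811^1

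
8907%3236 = 2435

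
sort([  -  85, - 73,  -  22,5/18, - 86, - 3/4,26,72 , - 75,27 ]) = [ - 86,  -  85, - 75, - 73, - 22, - 3/4,5/18, 26,27, 72]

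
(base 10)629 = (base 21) 18K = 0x275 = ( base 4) 21311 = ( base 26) O5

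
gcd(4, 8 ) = 4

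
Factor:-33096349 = -11^1*13^1*231443^1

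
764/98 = 382/49 = 7.80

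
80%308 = 80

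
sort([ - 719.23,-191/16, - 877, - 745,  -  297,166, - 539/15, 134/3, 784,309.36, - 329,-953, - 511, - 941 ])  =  [ - 953, - 941, -877,-745, - 719.23,  -  511 , - 329, - 297,-539/15, - 191/16, 134/3, 166,  309.36 , 784]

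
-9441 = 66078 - 75519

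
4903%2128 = 647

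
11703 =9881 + 1822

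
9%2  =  1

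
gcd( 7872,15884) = 4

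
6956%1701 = 152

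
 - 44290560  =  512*(-86505 ) 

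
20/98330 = 2/9833 = 0.00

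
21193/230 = 21193/230 = 92.14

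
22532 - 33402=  - 10870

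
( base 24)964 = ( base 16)14D4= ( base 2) 1010011010100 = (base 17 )117B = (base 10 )5332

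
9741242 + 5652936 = 15394178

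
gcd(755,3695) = 5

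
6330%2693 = 944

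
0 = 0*2980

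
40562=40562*1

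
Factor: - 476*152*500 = -36176000 = - 2^7* 5^3*7^1*17^1*19^1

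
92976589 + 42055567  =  135032156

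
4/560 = 1/140= 0.01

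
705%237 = 231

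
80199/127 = 80199/127 = 631.49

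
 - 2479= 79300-81779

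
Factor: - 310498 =  -  2^1*19^1*8171^1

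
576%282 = 12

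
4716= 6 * 786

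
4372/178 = 2186/89 = 24.56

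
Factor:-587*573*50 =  - 16817550 = -2^1*3^1*5^2*191^1*587^1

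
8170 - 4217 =3953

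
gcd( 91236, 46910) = 2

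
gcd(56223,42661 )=1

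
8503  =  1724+6779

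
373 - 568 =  - 195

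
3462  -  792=2670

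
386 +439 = 825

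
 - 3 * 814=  - 2442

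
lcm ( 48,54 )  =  432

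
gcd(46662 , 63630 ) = 4242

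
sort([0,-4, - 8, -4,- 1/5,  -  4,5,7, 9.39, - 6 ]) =[ - 8,-6,-4, - 4, - 4, - 1/5,0, 5, 7 , 9.39]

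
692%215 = 47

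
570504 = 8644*66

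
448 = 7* 64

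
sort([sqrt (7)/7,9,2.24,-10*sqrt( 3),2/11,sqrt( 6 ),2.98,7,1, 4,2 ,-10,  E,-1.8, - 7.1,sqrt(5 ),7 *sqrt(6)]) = [- 10*sqrt(3), - 10 , -7.1,- 1.8,2/11,sqrt(7)/7,  1,2, sqrt( 5),2.24,sqrt(6),E,2.98,4,7,9,7*sqrt(6 )]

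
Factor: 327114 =2^1*3^2*17^1*1069^1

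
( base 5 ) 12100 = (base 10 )900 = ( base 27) 169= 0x384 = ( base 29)121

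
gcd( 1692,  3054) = 6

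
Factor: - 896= - 2^7*7^1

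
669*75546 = 50540274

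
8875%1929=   1159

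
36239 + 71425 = 107664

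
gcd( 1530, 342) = 18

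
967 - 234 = 733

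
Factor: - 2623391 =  - 2623391^1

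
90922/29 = 3135 + 7/29 = 3135.24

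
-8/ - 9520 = 1/1190 =0.00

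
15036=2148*7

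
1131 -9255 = - 8124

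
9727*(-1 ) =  - 9727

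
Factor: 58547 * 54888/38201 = 3213527736/38201 = 2^3*3^1*127^1*461^1 * 2287^1 * 38201^( - 1 ) 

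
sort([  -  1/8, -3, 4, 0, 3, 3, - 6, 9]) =[ - 6, - 3, - 1/8, 0,  3, 3, 4, 9]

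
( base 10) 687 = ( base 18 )223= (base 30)MR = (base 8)1257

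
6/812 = 3/406 = 0.01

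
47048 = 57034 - 9986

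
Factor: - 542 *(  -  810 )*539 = 236631780 = 2^2*3^4* 5^1*7^2 * 11^1*271^1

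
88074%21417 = 2406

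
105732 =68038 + 37694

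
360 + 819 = 1179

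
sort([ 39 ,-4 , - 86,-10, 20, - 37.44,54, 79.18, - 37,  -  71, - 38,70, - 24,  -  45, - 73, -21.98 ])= [ - 86 , - 73, - 71, - 45, - 38, -37.44, - 37, - 24 , - 21.98,-10, - 4  ,  20 , 39, 54,70,79.18] 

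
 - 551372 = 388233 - 939605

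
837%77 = 67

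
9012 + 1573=10585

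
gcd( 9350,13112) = 22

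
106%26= 2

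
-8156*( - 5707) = 46546292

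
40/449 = 40/449 = 0.09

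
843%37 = 29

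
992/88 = 11 + 3/11 = 11.27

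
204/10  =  102/5 = 20.40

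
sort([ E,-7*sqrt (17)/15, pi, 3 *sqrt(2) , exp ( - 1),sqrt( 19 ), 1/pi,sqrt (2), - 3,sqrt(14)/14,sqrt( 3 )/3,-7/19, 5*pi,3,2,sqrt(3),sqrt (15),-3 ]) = [ - 3, - 3, - 7*sqrt(17)/15, - 7/19,sqrt(14) /14 , 1/pi,exp(-1),sqrt( 3)/3, sqrt( 2 ),sqrt(3 ) , 2,E, 3, pi,sqrt (15),3*sqrt(2),sqrt( 19 ),5*pi]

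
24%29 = 24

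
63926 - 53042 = 10884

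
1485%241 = 39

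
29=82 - 53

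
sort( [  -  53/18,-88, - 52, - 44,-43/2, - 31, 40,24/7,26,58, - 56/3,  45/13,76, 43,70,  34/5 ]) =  [ - 88, - 52, - 44 ,-31,-43/2,-56/3,- 53/18, 24/7,45/13,34/5,26, 40,43,  58, 70,76]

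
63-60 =3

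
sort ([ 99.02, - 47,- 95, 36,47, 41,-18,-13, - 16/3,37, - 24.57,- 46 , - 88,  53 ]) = [-95,-88,-47, - 46, - 24.57,-18,-13,-16/3,36,37,41,47,53, 99.02]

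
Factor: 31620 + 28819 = 60439= 19^1*3181^1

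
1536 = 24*64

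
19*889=16891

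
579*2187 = 1266273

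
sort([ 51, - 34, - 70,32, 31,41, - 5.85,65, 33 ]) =[ - 70, -34, - 5.85,31,32,33, 41, 51,  65]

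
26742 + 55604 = 82346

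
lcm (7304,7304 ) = 7304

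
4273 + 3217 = 7490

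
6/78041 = 6/78041 = 0.00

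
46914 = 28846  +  18068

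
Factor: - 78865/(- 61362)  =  2^ (-1)*3^( - 2 )*5^1*7^( - 1)*487^( - 1)*15773^1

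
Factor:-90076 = -2^2*7^1*3217^1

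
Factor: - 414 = -2^1*3^2*23^1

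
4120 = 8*515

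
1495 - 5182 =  - 3687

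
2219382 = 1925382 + 294000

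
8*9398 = 75184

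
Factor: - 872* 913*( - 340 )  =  2^5*5^1 * 11^1*17^1* 83^1*109^1=270686240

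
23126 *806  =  18639556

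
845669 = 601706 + 243963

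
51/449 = 51/449=0.11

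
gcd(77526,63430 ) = 2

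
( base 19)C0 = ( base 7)444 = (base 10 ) 228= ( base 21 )ai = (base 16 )e4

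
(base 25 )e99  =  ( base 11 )6828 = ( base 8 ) 21430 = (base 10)8984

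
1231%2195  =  1231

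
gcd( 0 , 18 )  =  18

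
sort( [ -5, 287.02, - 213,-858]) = [ - 858, -213,  -  5, 287.02]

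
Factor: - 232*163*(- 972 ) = 36757152 =2^5*3^5*29^1 * 163^1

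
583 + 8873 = 9456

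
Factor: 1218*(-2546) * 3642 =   -  2^3 * 3^2 * 7^1*19^1 * 29^1 * 67^1 * 607^1 =- 11293943976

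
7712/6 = 3856/3 = 1285.33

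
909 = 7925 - 7016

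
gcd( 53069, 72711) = 1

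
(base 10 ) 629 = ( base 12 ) 445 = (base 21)18k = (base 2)1001110101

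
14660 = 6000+8660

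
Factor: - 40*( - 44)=1760  =  2^5*5^1* 11^1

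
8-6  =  2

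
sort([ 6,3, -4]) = [ - 4, 3, 6 ]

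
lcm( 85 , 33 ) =2805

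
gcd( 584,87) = 1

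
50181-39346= 10835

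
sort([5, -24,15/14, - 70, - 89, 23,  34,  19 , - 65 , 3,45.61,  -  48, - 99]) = [ - 99, - 89, - 70,-65, -48, - 24, 15/14, 3,  5, 19, 23, 34, 45.61 ]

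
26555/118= 225+5/118 =225.04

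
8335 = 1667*5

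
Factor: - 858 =-2^1*3^1 *11^1*13^1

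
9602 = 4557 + 5045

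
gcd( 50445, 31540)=95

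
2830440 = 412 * 6870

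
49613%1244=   1097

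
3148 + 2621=5769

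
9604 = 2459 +7145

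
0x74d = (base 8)3515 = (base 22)3il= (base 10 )1869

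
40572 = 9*4508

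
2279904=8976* 254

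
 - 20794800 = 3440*(  -  6045 ) 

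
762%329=104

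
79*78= 6162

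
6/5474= 3/2737 = 0.00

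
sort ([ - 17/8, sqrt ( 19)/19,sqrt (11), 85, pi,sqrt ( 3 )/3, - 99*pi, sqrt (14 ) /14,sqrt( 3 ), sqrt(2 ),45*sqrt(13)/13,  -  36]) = [ - 99*pi, - 36,-17/8, sqrt( 19)/19,  sqrt (14 )/14,  sqrt(3) /3, sqrt( 2) , sqrt(3),pi,sqrt(11), 45*sqrt( 13 ) /13 , 85]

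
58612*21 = 1230852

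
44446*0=0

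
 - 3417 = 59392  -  62809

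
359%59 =5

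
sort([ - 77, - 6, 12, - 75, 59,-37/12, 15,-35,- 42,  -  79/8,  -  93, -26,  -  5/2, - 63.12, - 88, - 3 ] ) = [-93, - 88,  -  77,-75, - 63.12, - 42, - 35, - 26,-79/8, - 6, - 37/12, - 3, - 5/2,12 , 15, 59]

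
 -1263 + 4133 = 2870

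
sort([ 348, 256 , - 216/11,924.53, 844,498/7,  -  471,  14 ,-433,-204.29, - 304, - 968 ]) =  [-968 ,-471, - 433 , - 304, - 204.29,  -  216/11,  14, 498/7, 256, 348,  844, 924.53] 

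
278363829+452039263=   730403092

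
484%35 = 29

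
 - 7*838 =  - 5866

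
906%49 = 24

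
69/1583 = 69/1583 = 0.04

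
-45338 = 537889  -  583227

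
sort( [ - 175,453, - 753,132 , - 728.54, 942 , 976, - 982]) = [ - 982,-753, - 728.54, - 175,132 , 453,942,976]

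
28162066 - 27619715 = 542351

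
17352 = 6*2892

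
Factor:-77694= - 2^1 *3^1*23^1*563^1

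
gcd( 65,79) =1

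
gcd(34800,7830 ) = 870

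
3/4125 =1/1375 = 0.00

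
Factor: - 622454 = - 2^1*7^1 * 173^1*  257^1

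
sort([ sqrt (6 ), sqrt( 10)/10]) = [ sqrt( 10)/10, sqrt(6) ] 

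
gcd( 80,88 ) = 8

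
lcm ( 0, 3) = 0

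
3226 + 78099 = 81325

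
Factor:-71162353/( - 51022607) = 19^1*89^1*42083^1*51022607^( - 1) 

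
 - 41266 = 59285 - 100551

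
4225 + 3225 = 7450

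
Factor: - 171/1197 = -1/7 = - 7^( - 1)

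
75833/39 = 1944  +  17/39 = 1944.44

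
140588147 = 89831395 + 50756752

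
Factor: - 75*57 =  - 3^2 * 5^2*19^1 = -  4275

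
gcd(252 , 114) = 6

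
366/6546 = 61/1091 = 0.06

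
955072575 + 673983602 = 1629056177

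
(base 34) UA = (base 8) 2006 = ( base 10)1030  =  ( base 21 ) 271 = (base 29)16F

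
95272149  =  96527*987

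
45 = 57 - 12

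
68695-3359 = 65336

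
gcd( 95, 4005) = 5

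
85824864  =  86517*992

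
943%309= 16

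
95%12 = 11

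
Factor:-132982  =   - 2^1*66491^1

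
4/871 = 4/871 = 0.00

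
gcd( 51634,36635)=1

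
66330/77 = 861+3/7 = 861.43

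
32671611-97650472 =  - 64978861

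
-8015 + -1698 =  - 9713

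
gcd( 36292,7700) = 4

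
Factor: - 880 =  - 2^4*5^1*11^1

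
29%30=29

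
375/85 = 4 + 7/17 = 4.41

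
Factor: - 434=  - 2^1*7^1*31^1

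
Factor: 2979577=1009^1*2953^1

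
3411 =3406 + 5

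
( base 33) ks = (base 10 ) 688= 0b1010110000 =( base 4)22300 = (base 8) 1260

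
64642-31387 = 33255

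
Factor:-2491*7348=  - 18303868 =- 2^2 * 11^1 * 47^1 * 53^1*167^1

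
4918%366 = 160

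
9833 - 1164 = 8669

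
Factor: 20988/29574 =2^1*11^1 * 31^(  -  1 ) = 22/31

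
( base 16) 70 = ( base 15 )77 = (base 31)3J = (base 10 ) 112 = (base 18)64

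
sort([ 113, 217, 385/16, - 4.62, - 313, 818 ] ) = [ - 313, - 4.62,385/16,  113 , 217,818 ]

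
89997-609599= - 519602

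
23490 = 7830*3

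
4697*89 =418033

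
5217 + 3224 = 8441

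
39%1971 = 39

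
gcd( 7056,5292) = 1764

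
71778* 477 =34238106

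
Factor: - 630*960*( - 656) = 2^11 *3^3*5^2 * 7^1*41^1=396748800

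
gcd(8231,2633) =1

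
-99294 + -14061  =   - 113355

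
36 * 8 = 288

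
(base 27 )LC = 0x243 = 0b1001000011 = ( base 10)579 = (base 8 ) 1103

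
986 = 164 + 822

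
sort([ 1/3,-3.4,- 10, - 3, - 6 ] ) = [  -  10, - 6, - 3.4,-3,1/3]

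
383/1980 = 383/1980 =0.19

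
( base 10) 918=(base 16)396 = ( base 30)10i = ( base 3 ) 1021000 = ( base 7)2451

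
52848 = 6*8808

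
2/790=1/395 = 0.00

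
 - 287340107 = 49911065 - 337251172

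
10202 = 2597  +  7605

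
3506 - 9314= -5808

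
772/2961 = 772/2961 = 0.26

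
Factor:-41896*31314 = - 1311931344 =- 2^4  *3^1*17^1 * 307^1*5237^1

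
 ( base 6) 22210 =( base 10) 3102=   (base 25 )4o2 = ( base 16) c1e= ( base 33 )2s0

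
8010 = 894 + 7116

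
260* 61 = 15860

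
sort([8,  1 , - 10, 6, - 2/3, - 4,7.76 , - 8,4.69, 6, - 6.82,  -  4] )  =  [ - 10 , - 8, - 6.82 ,  -  4,-4,-2/3, 1,  4.69, 6, 6,7.76,8 ] 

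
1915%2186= 1915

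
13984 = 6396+7588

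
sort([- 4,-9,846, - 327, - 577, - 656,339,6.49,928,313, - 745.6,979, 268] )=[ - 745.6,  -  656,-577, - 327, - 9, - 4,6.49, 268 , 313, 339,846,928,  979]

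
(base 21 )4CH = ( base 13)c05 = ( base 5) 31113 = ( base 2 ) 11111110001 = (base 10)2033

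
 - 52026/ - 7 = 7432+2/7 = 7432.29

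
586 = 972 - 386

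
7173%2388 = 9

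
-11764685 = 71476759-83241444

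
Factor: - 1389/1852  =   - 2^(  -  2 )* 3^1=-3/4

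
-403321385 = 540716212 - 944037597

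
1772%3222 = 1772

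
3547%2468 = 1079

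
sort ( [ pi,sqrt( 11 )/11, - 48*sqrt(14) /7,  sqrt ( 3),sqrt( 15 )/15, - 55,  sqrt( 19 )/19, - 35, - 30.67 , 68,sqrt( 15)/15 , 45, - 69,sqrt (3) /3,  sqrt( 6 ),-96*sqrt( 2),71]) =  [  -  96*sqrt(2),  -  69, - 55, - 35, - 30.67, - 48 * sqrt( 14)/7, sqrt( 19)/19,sqrt( 15) /15,  sqrt( 15)/15, sqrt( 11) /11,sqrt(3) /3, sqrt( 3 ), sqrt (6) , pi,45, 68 , 71]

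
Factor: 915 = 3^1  *  5^1*61^1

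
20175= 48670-28495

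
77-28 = 49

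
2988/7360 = 747/1840  =  0.41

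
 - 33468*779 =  - 26071572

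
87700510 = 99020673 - 11320163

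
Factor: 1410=2^1*3^1*5^1*47^1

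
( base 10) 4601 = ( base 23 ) 8g1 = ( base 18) e3b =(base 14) 1969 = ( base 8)10771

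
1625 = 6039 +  - 4414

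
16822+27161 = 43983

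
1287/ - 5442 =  - 429/1814 = -0.24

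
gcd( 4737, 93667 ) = 1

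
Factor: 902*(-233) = -2^1*11^1*41^1*233^1 = -210166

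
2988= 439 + 2549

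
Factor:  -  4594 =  - 2^1*2297^1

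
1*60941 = 60941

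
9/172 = 9/172=0.05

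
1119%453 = 213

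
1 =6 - 5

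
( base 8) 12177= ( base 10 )5247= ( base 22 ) AIB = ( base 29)66r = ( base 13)2508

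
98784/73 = 98784/73 = 1353.21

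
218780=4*54695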